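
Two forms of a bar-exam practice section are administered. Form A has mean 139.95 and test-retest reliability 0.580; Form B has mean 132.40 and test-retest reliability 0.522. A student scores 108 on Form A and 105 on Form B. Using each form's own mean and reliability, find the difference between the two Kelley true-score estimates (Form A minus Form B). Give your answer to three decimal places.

T̂_A = 0.580(108) + 0.420(139.95) = 121.41900
T̂_B = 0.522(105) + 0.478(132.40) = 118.09720
T̂_A − T̂_B = 3.32180

3.322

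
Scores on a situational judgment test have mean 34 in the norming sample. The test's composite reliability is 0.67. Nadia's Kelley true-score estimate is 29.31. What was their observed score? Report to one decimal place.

27.0

T̂ = ρX + (1 − ρ)μ  ⇒  X = (T̂ − (1 − ρ)μ) / ρ
X = (29.31 − 0.33 × 34) / 0.67 = (29.31 − 11.22) / 0.67 = 18.09 / 0.67 = 27.000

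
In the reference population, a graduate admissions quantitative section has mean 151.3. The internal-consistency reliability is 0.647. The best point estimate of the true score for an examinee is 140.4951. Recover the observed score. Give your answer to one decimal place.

T̂ = ρX + (1 − ρ)μ  ⇒  X = (T̂ − (1 − ρ)μ) / ρ
X = (140.4951 − 0.353 × 151.3) / 0.647 = (140.4951 − 53.4089) / 0.647 = 87.0862 / 0.647 = 134.600

134.6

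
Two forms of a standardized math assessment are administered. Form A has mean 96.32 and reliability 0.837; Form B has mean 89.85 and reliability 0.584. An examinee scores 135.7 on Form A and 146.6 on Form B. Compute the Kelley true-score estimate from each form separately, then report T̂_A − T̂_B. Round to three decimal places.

T̂_A = 0.837(135.7) + 0.163(96.32) = 129.28106
T̂_B = 0.584(146.6) + 0.416(89.85) = 122.99200
T̂_A − T̂_B = 6.28906

6.289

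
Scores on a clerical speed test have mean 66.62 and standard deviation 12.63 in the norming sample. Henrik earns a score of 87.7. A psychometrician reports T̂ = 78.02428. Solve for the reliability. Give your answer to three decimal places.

T̂ = ρX + (1 − ρ)μ  ⇒  T̂ − μ = ρ(X − μ)
ρ = (T̂ − μ)/(X − μ) = (78.02428 − 66.62) / (87.7 − 66.62) = 11.40428 / 21.08 = 0.54100

0.541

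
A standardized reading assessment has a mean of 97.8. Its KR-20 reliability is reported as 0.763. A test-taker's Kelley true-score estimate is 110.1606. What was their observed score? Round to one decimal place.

T̂ = ρX + (1 − ρ)μ  ⇒  X = (T̂ − (1 − ρ)μ) / ρ
X = (110.1606 − 0.237 × 97.8) / 0.763 = (110.1606 − 23.1786) / 0.763 = 86.9820 / 0.763 = 114.000

114.0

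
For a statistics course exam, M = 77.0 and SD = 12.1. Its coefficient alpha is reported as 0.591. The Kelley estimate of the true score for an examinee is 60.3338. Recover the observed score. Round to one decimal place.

48.8

T̂ = ρX + (1 − ρ)μ  ⇒  X = (T̂ − (1 − ρ)μ) / ρ
X = (60.3338 − 0.409 × 77.0) / 0.591 = (60.3338 − 31.4930) / 0.591 = 28.8408 / 0.591 = 48.800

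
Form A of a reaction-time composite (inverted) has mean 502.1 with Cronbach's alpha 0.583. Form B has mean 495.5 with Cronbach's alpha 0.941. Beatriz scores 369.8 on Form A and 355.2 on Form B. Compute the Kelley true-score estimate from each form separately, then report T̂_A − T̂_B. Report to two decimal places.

61.49

T̂_A = 0.583(369.8) + 0.417(502.1) = 424.9691
T̂_B = 0.941(355.2) + 0.059(495.5) = 363.4777
T̂_A − T̂_B = 61.4914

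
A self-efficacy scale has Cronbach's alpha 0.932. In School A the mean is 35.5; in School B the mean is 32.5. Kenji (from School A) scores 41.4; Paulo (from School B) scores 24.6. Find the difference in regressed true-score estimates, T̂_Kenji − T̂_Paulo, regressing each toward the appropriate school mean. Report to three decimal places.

T̂_Kenji = 0.932(41.4) + 0.068(35.5) = 40.99880
T̂_Paulo = 0.932(24.6) + 0.068(32.5) = 25.13720
Difference = 40.99880 − 25.13720 = 15.86160

15.862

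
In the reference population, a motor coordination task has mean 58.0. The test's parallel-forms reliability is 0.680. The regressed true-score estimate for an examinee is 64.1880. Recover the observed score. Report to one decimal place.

T̂ = ρX + (1 − ρ)μ  ⇒  X = (T̂ − (1 − ρ)μ) / ρ
X = (64.1880 − 0.320 × 58.0) / 0.680 = (64.1880 − 18.5600) / 0.680 = 45.6280 / 0.680 = 67.100

67.1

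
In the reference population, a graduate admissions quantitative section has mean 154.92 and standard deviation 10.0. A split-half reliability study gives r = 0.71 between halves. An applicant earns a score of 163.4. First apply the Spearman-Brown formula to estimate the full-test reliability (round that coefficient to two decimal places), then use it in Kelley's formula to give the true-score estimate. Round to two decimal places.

Spearman-Brown: ρ = 2r/(1 + r) = 2(0.71)/(1 + 0.71) = 1.420/1.71 = 0.8304 → 0.83
T̂ = 0.83(163.4) + 0.17(154.92) = 135.622 + 26.3364 = 161.958 → 161.96

161.96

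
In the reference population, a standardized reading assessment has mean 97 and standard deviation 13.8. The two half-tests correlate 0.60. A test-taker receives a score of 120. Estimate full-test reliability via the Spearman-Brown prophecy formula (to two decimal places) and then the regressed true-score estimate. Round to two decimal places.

114.25

Spearman-Brown: ρ = 2r/(1 + r) = 2(0.60)/(1 + 0.60) = 1.200/1.60 = 0.7500 → 0.75
T̂ = 0.75(120) + 0.25(97) = 90.00 + 24.25 = 114.250 → 114.25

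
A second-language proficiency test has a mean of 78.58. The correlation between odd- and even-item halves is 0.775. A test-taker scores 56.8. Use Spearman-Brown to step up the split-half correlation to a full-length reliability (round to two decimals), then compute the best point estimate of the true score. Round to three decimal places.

59.631

Spearman-Brown: ρ = 2r/(1 + r) = 2(0.775)/(1 + 0.775) = 1.5500/1.775 = 0.8732 → 0.87
Regress the observed score toward the mean by the unreliability: T̂ = 0.87·56.8 + 0.13·78.58 = 49.416 + 10.2154 = 59.6314.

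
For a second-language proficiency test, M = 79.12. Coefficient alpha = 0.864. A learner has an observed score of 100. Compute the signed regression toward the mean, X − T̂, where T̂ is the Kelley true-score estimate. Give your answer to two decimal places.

T̂ = 0.864(100) + 0.136(79.12) = 86.400 + 10.76032 = 97.1603 → 97.160
X − T̂ = 100 − 97.160 = 2.840 → 2.84

2.84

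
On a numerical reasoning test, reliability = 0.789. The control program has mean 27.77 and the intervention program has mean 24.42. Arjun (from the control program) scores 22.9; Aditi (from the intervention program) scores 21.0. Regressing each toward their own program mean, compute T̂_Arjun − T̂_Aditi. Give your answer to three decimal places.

2.206

T̂_Arjun = 0.789(22.9) + 0.211(27.77) = 23.92757
T̂_Aditi = 0.789(21.0) + 0.211(24.42) = 21.72162
Difference = 23.92757 − 21.72162 = 2.20595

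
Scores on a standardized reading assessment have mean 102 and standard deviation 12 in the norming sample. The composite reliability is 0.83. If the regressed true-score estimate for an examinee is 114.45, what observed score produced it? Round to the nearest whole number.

117

T̂ = ρX + (1 − ρ)μ  ⇒  X = (T̂ − (1 − ρ)μ) / ρ
X = (114.45 − 0.17 × 102) / 0.83 = (114.45 − 17.34) / 0.83 = 97.11 / 0.83 = 117.00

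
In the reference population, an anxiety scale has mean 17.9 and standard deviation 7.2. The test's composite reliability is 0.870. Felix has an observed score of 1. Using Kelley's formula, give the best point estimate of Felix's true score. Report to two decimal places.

T̂ = 0.870(1) + 0.130(17.9) = 0.870 + 2.3270 = 3.197 → 3.20

3.20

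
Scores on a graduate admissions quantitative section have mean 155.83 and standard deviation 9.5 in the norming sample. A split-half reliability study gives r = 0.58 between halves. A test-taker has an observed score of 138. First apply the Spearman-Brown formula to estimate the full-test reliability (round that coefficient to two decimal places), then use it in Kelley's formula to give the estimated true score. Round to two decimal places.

142.81

Spearman-Brown: ρ = 2r/(1 + r) = 2(0.58)/(1 + 0.58) = 1.160/1.58 = 0.7342 → 0.73
T̂ = 0.73(138) + 0.27(155.83) = 100.74 + 42.0741 = 142.814 → 142.81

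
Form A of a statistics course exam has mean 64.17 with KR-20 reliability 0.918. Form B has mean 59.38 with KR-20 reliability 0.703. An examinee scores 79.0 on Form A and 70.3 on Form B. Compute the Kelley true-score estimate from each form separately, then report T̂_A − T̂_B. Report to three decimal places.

T̂_A = 0.918(79.0) + 0.082(64.17) = 77.78394
T̂_B = 0.703(70.3) + 0.297(59.38) = 67.05676
T̂_A − T̂_B = 10.72718

10.727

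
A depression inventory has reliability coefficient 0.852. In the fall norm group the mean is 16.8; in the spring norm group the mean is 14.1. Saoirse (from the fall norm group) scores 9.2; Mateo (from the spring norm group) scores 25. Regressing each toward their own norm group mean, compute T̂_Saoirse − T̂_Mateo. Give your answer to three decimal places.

T̂_Saoirse = 0.852(9.2) + 0.148(16.8) = 10.32480
T̂_Mateo = 0.852(25) + 0.148(14.1) = 23.38680
Difference = 10.32480 − 23.38680 = -13.06200

-13.062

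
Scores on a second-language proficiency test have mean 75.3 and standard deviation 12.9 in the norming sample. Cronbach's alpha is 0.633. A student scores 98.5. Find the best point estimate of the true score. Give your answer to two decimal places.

Kelley's formula gives T̂ = 0.633·98.5 + 0.367·75.3 = 62.3505 + 27.6351 = 89.986.

89.99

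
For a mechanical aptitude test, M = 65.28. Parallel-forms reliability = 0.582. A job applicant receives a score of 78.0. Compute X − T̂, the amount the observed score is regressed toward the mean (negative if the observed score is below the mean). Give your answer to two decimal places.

T̂ = 0.582(78.0) + 0.418(65.28) = 45.3960 + 27.28704 = 72.6830 → 72.683
X − T̂ = 78.0 − 72.683 = 5.317 → 5.32

5.32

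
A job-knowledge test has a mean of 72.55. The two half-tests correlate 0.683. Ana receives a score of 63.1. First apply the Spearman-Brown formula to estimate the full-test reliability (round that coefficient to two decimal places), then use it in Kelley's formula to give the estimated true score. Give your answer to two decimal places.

Spearman-Brown: ρ = 2r/(1 + r) = 2(0.683)/(1 + 0.683) = 1.3660/1.683 = 0.8116 → 0.81
T̂ = ρX + (1 − ρ)μ
  = 0.81 × 63.1 + 0.19 × 72.55
  = 51.111 + 13.7845
  = 64.895
  ≈ 64.90

64.90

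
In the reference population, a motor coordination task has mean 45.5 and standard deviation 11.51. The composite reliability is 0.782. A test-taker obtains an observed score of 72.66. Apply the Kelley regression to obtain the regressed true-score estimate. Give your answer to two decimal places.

T̂ = 0.782(72.66) + 0.218(45.5) = 56.82012 + 9.9190 = 66.739 → 66.74

66.74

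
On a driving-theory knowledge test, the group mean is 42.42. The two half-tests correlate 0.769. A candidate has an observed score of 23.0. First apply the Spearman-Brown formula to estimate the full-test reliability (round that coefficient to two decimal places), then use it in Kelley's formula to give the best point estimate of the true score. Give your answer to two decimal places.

25.52

Spearman-Brown: ρ = 2r/(1 + r) = 2(0.769)/(1 + 0.769) = 1.5380/1.769 = 0.8694 → 0.87
Weight the observed score by reliability and the mean by (1 − reliability): T̂ = 0.87·23.0 + 0.13·42.42 = 20.010 + 5.5146 = 25.525.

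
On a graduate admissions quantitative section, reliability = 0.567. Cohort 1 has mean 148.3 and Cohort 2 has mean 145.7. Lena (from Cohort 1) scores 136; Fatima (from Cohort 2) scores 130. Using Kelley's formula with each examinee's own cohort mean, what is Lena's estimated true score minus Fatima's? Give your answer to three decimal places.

4.528

T̂_Lena = 0.567(136) + 0.433(148.3) = 141.32590
T̂_Fatima = 0.567(130) + 0.433(145.7) = 136.79810
Difference = 141.32590 − 136.79810 = 4.52780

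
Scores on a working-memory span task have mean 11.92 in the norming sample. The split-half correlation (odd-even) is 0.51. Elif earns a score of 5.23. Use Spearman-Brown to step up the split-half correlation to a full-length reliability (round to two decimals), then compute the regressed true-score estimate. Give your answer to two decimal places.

Spearman-Brown: ρ = 2r/(1 + r) = 2(0.51)/(1 + 0.51) = 1.020/1.51 = 0.6755 → 0.68
T̂ = ρX + (1 − ρ)μ
  = 0.68 × 5.23 + 0.32 × 11.92
  = 3.5564 + 3.8144
  = 7.371
  ≈ 7.37

7.37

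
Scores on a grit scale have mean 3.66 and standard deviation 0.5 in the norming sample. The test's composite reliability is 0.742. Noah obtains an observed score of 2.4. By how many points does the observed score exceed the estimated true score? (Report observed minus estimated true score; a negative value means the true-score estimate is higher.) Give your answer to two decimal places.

T̂ = 0.742(2.4) + 0.258(3.66) = 1.7808 + 0.94428 = 2.7251 → 2.725
X − T̂ = 2.4 − 2.725 = -0.325 → -0.33

-0.33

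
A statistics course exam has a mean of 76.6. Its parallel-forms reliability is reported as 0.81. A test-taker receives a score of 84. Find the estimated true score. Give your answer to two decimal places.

T̂ = ρX + (1 − ρ)μ
  = 0.81 × 84 + 0.19 × 76.6
  = 68.04 + 14.554
  = 82.594
  ≈ 82.59

82.59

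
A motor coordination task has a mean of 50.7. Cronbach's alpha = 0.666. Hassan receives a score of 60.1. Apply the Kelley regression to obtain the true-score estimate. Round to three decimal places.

T̂ = ρX + (1 − ρ)μ
  = 0.666 × 60.1 + 0.334 × 50.7
  = 40.0266 + 16.9338
  = 56.9604
  ≈ 56.960

56.960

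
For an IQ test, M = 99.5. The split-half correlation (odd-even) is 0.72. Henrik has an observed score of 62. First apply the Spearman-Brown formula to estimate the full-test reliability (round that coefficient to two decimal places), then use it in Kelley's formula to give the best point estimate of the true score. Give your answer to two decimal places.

68.00

Spearman-Brown: ρ = 2r/(1 + r) = 2(0.72)/(1 + 0.72) = 1.440/1.72 = 0.8372 → 0.84
Regress the observed score toward the mean by the unreliability: T̂ = 0.84·62 + 0.16·99.5 = 52.08 + 15.920 = 68.000.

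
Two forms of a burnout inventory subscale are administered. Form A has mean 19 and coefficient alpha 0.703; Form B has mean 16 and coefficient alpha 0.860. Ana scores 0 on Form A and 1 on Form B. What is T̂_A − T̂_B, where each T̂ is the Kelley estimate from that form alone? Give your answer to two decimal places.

2.54

T̂_A = 0.703(0) + 0.297(19) = 5.6430
T̂_B = 0.860(1) + 0.140(16) = 3.1000
T̂_A − T̂_B = 2.5430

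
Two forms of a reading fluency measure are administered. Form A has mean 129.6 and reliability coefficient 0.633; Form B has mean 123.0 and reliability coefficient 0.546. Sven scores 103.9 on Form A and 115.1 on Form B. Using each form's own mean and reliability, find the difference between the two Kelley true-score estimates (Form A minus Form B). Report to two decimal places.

T̂_A = 0.633(103.9) + 0.367(129.6) = 113.3319
T̂_B = 0.546(115.1) + 0.454(123.0) = 118.6866
T̂_A − T̂_B = -5.3547

-5.35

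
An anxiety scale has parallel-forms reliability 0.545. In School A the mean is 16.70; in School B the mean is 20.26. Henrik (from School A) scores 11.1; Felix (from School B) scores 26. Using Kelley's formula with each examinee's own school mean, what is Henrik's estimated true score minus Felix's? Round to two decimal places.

-9.74

T̂_Henrik = 0.545(11.1) + 0.455(16.70) = 13.6480
T̂_Felix = 0.545(26) + 0.455(20.26) = 23.3883
Difference = 13.6480 − 23.3883 = -9.7403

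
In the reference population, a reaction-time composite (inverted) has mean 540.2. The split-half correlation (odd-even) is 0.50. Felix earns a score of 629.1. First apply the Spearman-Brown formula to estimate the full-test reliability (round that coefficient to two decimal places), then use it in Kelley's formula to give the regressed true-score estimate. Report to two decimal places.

599.76

Spearman-Brown: ρ = 2r/(1 + r) = 2(0.50)/(1 + 0.50) = 1.000/1.50 = 0.6667 → 0.67
T̂ = 0.67(629.1) + 0.33(540.2) = 421.497 + 178.266 = 599.763 → 599.76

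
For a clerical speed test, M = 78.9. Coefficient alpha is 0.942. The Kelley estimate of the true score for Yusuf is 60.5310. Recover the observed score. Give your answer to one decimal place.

59.4

T̂ = ρX + (1 − ρ)μ  ⇒  X = (T̂ − (1 − ρ)μ) / ρ
X = (60.5310 − 0.058 × 78.9) / 0.942 = (60.5310 − 4.5762) / 0.942 = 55.9548 / 0.942 = 59.400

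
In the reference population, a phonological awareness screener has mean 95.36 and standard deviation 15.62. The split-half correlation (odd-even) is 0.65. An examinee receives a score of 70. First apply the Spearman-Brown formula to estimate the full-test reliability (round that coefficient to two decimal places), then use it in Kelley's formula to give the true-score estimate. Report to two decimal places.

75.33

Spearman-Brown: ρ = 2r/(1 + r) = 2(0.65)/(1 + 0.65) = 1.300/1.65 = 0.7879 → 0.79
T̂ = 0.79(70) + 0.21(95.36) = 55.30 + 20.0256 = 75.326 → 75.33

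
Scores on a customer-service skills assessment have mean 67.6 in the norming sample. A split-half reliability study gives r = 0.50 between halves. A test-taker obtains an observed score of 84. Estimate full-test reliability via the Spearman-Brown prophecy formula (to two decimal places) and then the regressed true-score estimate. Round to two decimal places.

78.59

Spearman-Brown: ρ = 2r/(1 + r) = 2(0.50)/(1 + 0.50) = 1.000/1.50 = 0.6667 → 0.67
Regress the observed score toward the mean by the unreliability: T̂ = 0.67·84 + 0.33·67.6 = 56.28 + 22.308 = 78.588.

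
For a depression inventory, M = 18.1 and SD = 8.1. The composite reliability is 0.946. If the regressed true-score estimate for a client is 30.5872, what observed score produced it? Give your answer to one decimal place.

31.3

T̂ = ρX + (1 − ρ)μ  ⇒  X = (T̂ − (1 − ρ)μ) / ρ
X = (30.5872 − 0.054 × 18.1) / 0.946 = (30.5872 − 0.9774) / 0.946 = 29.6098 / 0.946 = 31.300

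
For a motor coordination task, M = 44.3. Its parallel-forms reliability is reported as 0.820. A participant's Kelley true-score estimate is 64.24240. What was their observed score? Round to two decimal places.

68.62

T̂ = ρX + (1 − ρ)μ  ⇒  X = (T̂ − (1 − ρ)μ) / ρ
X = (64.24240 − 0.180 × 44.3) / 0.820 = (64.24240 − 7.9740) / 0.820 = 56.26840 / 0.820 = 68.6200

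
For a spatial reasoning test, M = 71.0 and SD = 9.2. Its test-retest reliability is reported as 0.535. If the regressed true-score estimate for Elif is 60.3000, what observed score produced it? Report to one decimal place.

T̂ = ρX + (1 − ρ)μ  ⇒  X = (T̂ − (1 − ρ)μ) / ρ
X = (60.3000 − 0.465 × 71.0) / 0.535 = (60.3000 − 33.0150) / 0.535 = 27.2850 / 0.535 = 51.000

51.0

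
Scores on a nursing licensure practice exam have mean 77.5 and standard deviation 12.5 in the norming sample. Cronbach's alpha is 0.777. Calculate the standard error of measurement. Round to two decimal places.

SEM = SD · √(1 − ρ) = 12.5 × √0.223 = 12.5 × 0.4722 = 5.903

5.90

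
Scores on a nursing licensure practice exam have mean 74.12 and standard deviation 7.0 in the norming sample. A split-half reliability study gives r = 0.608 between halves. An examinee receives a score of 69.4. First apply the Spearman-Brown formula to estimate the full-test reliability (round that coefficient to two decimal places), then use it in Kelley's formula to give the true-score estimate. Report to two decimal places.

Spearman-Brown: ρ = 2r/(1 + r) = 2(0.608)/(1 + 0.608) = 1.2160/1.608 = 0.7562 → 0.76
T̂ = 0.76(69.4) + 0.24(74.12) = 52.744 + 17.7888 = 70.533 → 70.53

70.53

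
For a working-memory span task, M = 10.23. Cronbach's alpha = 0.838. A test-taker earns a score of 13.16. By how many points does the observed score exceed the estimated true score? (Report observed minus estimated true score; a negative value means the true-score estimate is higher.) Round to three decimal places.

0.475

T̂ = 0.838(13.16) + 0.162(10.23) = 11.02808 + 1.65726 = 12.68534 → 12.6853
X − T̂ = 13.16 − 12.6853 = 0.4747 → 0.475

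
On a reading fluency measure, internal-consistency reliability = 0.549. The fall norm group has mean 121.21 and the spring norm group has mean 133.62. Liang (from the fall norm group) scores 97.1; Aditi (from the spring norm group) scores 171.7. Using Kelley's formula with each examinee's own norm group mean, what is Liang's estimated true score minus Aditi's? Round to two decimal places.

-46.55

T̂_Liang = 0.549(97.1) + 0.451(121.21) = 107.9736
T̂_Aditi = 0.549(171.7) + 0.451(133.62) = 154.5259
Difference = 107.9736 − 154.5259 = -46.5523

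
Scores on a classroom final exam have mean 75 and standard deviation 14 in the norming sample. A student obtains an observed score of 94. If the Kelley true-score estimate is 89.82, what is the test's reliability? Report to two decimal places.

0.78

T̂ = ρX + (1 − ρ)μ  ⇒  T̂ − μ = ρ(X − μ)
ρ = (T̂ − μ)/(X − μ) = (89.82 − 75) / (94 − 75) = 14.82 / 19.0 = 0.7800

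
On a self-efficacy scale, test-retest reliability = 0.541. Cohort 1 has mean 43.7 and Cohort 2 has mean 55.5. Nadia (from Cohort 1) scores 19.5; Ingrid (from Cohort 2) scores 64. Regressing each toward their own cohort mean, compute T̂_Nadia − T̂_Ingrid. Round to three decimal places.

T̂_Nadia = 0.541(19.5) + 0.459(43.7) = 30.60780
T̂_Ingrid = 0.541(64) + 0.459(55.5) = 60.09850
Difference = 30.60780 − 60.09850 = -29.49070

-29.491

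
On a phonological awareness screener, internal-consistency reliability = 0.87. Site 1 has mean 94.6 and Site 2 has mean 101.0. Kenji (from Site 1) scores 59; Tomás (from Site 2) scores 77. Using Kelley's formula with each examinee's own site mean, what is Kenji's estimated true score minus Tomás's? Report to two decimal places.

-16.49

T̂_Kenji = 0.87(59) + 0.13(94.6) = 63.6280
T̂_Tomás = 0.87(77) + 0.13(101.0) = 80.1200
Difference = 63.6280 − 80.1200 = -16.4920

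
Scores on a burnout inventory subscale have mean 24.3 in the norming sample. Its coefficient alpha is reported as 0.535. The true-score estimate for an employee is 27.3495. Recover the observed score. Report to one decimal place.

30.0

T̂ = ρX + (1 − ρ)μ  ⇒  X = (T̂ − (1 − ρ)μ) / ρ
X = (27.3495 − 0.465 × 24.3) / 0.535 = (27.3495 − 11.2995) / 0.535 = 16.0500 / 0.535 = 30.000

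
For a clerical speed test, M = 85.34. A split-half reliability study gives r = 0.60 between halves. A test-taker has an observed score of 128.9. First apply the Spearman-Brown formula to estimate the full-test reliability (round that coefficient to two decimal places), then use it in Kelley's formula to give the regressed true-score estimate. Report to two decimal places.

118.01

Spearman-Brown: ρ = 2r/(1 + r) = 2(0.60)/(1 + 0.60) = 1.200/1.60 = 0.7500 → 0.75
T̂ = 0.75(128.9) + 0.25(85.34) = 96.675 + 21.3350 = 118.010 → 118.01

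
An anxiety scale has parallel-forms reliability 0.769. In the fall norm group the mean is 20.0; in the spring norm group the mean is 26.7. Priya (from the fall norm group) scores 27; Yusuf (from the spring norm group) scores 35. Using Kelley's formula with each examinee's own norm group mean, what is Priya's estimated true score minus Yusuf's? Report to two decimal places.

-7.70

T̂_Priya = 0.769(27) + 0.231(20.0) = 25.3830
T̂_Yusuf = 0.769(35) + 0.231(26.7) = 33.0827
Difference = 25.3830 − 33.0827 = -7.6997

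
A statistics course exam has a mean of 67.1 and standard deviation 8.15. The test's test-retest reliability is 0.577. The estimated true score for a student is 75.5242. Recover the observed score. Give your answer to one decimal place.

T̂ = ρX + (1 − ρ)μ  ⇒  X = (T̂ − (1 − ρ)μ) / ρ
X = (75.5242 − 0.423 × 67.1) / 0.577 = (75.5242 − 28.3833) / 0.577 = 47.1409 / 0.577 = 81.700

81.7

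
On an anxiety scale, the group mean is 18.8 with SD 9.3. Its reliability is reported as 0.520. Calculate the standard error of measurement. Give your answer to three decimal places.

6.443

SEM = SD · √(1 − ρ) = 9.3 × √0.480 = 9.3 × 0.6928 = 6.4432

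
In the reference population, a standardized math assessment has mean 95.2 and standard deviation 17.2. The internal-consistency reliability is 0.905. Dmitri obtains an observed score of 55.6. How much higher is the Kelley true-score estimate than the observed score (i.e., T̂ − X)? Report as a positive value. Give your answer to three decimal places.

T̂ = 0.905(55.6) + 0.095(95.2) = 50.3180 + 9.0440 = 59.36200 → 59.3620
T̂ − X = 59.3620 − 55.6 = 3.7620 → 3.762

3.762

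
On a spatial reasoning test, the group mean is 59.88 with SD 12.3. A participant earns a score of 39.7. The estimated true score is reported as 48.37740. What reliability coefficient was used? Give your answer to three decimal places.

T̂ = ρX + (1 − ρ)μ  ⇒  T̂ − μ = ρ(X − μ)
ρ = (T̂ − μ)/(X − μ) = (48.37740 − 59.88) / (39.7 − 59.88) = -11.50260 / -20.18 = 0.57000

0.570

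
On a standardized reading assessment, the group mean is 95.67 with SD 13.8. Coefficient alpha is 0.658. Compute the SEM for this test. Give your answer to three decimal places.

SEM = SD · √(1 − ρ) = 13.8 × √0.342 = 13.8 × 0.5848 = 8.0703

8.070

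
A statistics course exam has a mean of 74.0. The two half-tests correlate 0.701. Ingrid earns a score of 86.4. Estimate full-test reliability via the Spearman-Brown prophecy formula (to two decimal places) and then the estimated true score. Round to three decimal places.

84.168

Spearman-Brown: ρ = 2r/(1 + r) = 2(0.701)/(1 + 0.701) = 1.4020/1.701 = 0.8242 → 0.82
Weight the observed score by reliability and the mean by (1 − reliability): T̂ = 0.82·86.4 + 0.18·74.0 = 70.848 + 13.320 = 84.1680.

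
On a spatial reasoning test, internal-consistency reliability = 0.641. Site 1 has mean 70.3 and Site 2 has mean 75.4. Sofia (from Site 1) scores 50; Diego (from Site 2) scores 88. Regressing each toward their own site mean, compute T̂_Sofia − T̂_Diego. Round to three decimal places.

-26.189

T̂_Sofia = 0.641(50) + 0.359(70.3) = 57.28770
T̂_Diego = 0.641(88) + 0.359(75.4) = 83.47660
Difference = 57.28770 − 83.47660 = -26.18890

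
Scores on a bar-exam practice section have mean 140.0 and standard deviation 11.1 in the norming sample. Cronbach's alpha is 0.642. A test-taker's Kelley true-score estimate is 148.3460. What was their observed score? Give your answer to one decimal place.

T̂ = ρX + (1 − ρ)μ  ⇒  X = (T̂ − (1 − ρ)μ) / ρ
X = (148.3460 − 0.358 × 140.0) / 0.642 = (148.3460 − 50.1200) / 0.642 = 98.2260 / 0.642 = 153.000

153.0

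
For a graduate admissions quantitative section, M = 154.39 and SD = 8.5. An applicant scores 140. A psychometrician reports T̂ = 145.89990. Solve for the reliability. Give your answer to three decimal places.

0.590

T̂ = ρX + (1 − ρ)μ  ⇒  T̂ − μ = ρ(X − μ)
ρ = (T̂ − μ)/(X − μ) = (145.89990 − 154.39) / (140 − 154.39) = -8.49010 / -14.39 = 0.59000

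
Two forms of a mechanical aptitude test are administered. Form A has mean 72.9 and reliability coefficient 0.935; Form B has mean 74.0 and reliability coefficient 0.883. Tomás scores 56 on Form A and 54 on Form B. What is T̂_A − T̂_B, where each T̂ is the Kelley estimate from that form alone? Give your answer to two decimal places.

0.76

T̂_A = 0.935(56) + 0.065(72.9) = 57.0985
T̂_B = 0.883(54) + 0.117(74.0) = 56.3400
T̂_A − T̂_B = 0.7585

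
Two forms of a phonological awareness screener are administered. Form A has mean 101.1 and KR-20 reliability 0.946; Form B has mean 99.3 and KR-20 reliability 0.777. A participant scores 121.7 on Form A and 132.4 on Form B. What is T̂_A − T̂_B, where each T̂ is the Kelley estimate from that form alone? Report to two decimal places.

-4.43

T̂_A = 0.946(121.7) + 0.054(101.1) = 120.5876
T̂_B = 0.777(132.4) + 0.223(99.3) = 125.0187
T̂_A − T̂_B = -4.4311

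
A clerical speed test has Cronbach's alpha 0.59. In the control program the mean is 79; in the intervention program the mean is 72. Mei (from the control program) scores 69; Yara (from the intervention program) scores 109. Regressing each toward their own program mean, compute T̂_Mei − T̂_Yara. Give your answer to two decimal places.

T̂_Mei = 0.59(69) + 0.41(79) = 73.1000
T̂_Yara = 0.59(109) + 0.41(72) = 93.8300
Difference = 73.1000 − 93.8300 = -20.7300

-20.73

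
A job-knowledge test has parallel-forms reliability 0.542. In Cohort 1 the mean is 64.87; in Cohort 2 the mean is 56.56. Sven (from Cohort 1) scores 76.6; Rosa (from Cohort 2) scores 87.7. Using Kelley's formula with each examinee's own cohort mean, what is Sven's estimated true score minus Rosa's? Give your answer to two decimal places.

-2.21

T̂_Sven = 0.542(76.6) + 0.458(64.87) = 71.2277
T̂_Rosa = 0.542(87.7) + 0.458(56.56) = 73.4379
Difference = 71.2277 − 73.4379 = -2.2102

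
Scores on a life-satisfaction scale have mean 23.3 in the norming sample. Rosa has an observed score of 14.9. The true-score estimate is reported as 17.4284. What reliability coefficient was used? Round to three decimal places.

T̂ = ρX + (1 − ρ)μ  ⇒  T̂ − μ = ρ(X − μ)
ρ = (T̂ − μ)/(X − μ) = (17.4284 − 23.3) / (14.9 − 23.3) = -5.8716 / -8.4 = 0.69900

0.699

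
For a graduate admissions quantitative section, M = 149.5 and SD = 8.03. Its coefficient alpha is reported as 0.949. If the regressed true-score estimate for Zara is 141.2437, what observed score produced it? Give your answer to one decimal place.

140.8

T̂ = ρX + (1 − ρ)μ  ⇒  X = (T̂ − (1 − ρ)μ) / ρ
X = (141.2437 − 0.051 × 149.5) / 0.949 = (141.2437 − 7.6245) / 0.949 = 133.6192 / 0.949 = 140.800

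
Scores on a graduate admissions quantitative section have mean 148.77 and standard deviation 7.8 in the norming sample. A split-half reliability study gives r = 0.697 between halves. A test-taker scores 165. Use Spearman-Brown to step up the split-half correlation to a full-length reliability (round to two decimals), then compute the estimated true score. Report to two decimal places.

162.08

Spearman-Brown: ρ = 2r/(1 + r) = 2(0.697)/(1 + 0.697) = 1.3940/1.697 = 0.8214 → 0.82
Kelley's formula gives T̂ = 0.82·165 + 0.18·148.77 = 135.30 + 26.7786 = 162.079.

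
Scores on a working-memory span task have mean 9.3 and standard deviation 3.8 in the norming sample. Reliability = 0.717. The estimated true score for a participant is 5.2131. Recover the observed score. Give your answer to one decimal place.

T̂ = ρX + (1 − ρ)μ  ⇒  X = (T̂ − (1 − ρ)μ) / ρ
X = (5.2131 − 0.283 × 9.3) / 0.717 = (5.2131 − 2.6319) / 0.717 = 2.5812 / 0.717 = 3.600

3.6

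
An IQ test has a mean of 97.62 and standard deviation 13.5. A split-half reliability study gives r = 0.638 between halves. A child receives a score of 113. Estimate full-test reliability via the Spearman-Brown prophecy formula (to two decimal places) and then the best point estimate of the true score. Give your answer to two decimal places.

109.62

Spearman-Brown: ρ = 2r/(1 + r) = 2(0.638)/(1 + 0.638) = 1.2760/1.638 = 0.7790 → 0.78
T̂ = 0.78(113) + 0.22(97.62) = 88.14 + 21.4764 = 109.616 → 109.62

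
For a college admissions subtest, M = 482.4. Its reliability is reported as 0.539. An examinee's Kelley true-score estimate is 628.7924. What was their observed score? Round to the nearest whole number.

754

T̂ = ρX + (1 − ρ)μ  ⇒  X = (T̂ − (1 − ρ)μ) / ρ
X = (628.7924 − 0.461 × 482.4) / 0.539 = (628.7924 − 222.3864) / 0.539 = 406.4060 / 0.539 = 754.00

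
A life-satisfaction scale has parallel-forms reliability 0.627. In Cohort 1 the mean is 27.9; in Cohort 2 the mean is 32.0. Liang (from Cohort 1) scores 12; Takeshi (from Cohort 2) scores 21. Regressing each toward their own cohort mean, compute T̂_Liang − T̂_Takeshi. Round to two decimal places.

T̂_Liang = 0.627(12) + 0.373(27.9) = 17.9307
T̂_Takeshi = 0.627(21) + 0.373(32.0) = 25.1030
Difference = 17.9307 − 25.1030 = -7.1723

-7.17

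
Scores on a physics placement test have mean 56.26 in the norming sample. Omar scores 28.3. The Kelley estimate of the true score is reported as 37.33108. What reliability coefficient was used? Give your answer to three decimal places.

0.677

T̂ = ρX + (1 − ρ)μ  ⇒  T̂ − μ = ρ(X − μ)
ρ = (T̂ − μ)/(X − μ) = (37.33108 − 56.26) / (28.3 − 56.26) = -18.92892 / -27.96 = 0.67700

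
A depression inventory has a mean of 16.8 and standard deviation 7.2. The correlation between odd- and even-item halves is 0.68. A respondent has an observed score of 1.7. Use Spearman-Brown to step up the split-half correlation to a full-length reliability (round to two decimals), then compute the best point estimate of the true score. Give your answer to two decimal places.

4.57

Spearman-Brown: ρ = 2r/(1 + r) = 2(0.68)/(1 + 0.68) = 1.360/1.68 = 0.8095 → 0.81
T̂ = ρX + (1 − ρ)μ
  = 0.81 × 1.7 + 0.19 × 16.8
  = 1.377 + 3.192
  = 4.569
  ≈ 4.57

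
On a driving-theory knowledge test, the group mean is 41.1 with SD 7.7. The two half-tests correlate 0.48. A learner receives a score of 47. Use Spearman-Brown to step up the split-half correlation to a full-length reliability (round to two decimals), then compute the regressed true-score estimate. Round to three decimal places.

44.935

Spearman-Brown: ρ = 2r/(1 + r) = 2(0.48)/(1 + 0.48) = 0.960/1.48 = 0.6486 → 0.65
T̂ = ρX + (1 − ρ)μ
  = 0.65 × 47 + 0.35 × 41.1
  = 30.55 + 14.385
  = 44.9350
  ≈ 44.935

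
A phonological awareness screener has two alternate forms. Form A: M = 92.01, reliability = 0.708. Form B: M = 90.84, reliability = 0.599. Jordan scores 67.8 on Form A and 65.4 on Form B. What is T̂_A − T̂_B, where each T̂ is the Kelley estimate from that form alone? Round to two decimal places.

-0.73

T̂_A = 0.708(67.8) + 0.292(92.01) = 74.8693
T̂_B = 0.599(65.4) + 0.401(90.84) = 75.6014
T̂_A − T̂_B = -0.7321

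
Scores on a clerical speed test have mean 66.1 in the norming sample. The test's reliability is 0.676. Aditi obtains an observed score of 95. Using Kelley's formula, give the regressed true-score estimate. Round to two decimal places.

85.64

T̂ = 0.676(95) + 0.324(66.1) = 64.220 + 21.4164 = 85.636 → 85.64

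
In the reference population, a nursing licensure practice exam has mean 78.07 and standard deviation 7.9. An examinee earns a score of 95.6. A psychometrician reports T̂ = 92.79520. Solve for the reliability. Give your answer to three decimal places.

T̂ = ρX + (1 − ρ)μ  ⇒  T̂ − μ = ρ(X − μ)
ρ = (T̂ − μ)/(X − μ) = (92.79520 − 78.07) / (95.6 − 78.07) = 14.72520 / 17.53 = 0.84000

0.840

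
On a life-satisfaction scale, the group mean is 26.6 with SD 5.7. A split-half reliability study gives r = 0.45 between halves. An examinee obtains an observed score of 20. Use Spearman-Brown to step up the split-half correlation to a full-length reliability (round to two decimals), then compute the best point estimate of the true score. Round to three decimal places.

22.508

Spearman-Brown: ρ = 2r/(1 + r) = 2(0.45)/(1 + 0.45) = 0.900/1.45 = 0.6207 → 0.62
Kelley's formula gives T̂ = 0.62·20 + 0.38·26.6 = 12.40 + 10.108 = 22.5080.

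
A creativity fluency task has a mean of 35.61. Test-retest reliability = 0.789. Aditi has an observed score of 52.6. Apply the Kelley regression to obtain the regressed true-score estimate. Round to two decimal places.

Regress the observed score toward the mean by the unreliability: T̂ = 0.789·52.6 + 0.211·35.61 = 41.5014 + 7.51371 = 49.015.

49.02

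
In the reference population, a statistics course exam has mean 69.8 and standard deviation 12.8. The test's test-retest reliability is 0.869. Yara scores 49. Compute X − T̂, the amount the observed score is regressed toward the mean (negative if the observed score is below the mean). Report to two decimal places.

-2.72

T̂ = 0.869(49) + 0.131(69.8) = 42.581 + 9.1438 = 51.7248 → 51.725
X − T̂ = 49 − 51.725 = -2.725 → -2.72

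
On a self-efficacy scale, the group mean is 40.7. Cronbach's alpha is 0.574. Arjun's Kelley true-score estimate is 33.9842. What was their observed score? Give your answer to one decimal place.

29.0

T̂ = ρX + (1 − ρ)μ  ⇒  X = (T̂ − (1 − ρ)μ) / ρ
X = (33.9842 − 0.426 × 40.7) / 0.574 = (33.9842 − 17.3382) / 0.574 = 16.6460 / 0.574 = 29.000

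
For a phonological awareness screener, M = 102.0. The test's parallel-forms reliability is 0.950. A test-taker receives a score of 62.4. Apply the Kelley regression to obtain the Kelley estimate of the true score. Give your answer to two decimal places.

64.38

T̂ = ρX + (1 − ρ)μ
  = 0.950 × 62.4 + 0.050 × 102.0
  = 59.2800 + 5.1000
  = 64.380
  ≈ 64.38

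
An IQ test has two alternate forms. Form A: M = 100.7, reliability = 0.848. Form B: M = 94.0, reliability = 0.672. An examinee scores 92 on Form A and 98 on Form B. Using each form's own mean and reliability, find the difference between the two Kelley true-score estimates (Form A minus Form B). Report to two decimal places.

-3.37

T̂_A = 0.848(92) + 0.152(100.7) = 93.3224
T̂_B = 0.672(98) + 0.328(94.0) = 96.6880
T̂_A − T̂_B = -3.3656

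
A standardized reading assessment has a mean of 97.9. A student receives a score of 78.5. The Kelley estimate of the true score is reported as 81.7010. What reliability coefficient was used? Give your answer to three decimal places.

T̂ = ρX + (1 − ρ)μ  ⇒  T̂ − μ = ρ(X − μ)
ρ = (T̂ − μ)/(X − μ) = (81.7010 − 97.9) / (78.5 − 97.9) = -16.1990 / -19.4 = 0.83500

0.835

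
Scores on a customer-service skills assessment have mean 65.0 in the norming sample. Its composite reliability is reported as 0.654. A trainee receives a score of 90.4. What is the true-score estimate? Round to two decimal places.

T̂ = ρX + (1 − ρ)μ
  = 0.654 × 90.4 + 0.346 × 65.0
  = 59.1216 + 22.4900
  = 81.612
  ≈ 81.61

81.61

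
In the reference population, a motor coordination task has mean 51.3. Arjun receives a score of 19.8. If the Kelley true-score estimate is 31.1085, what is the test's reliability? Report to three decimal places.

0.641

T̂ = ρX + (1 − ρ)μ  ⇒  T̂ − μ = ρ(X − μ)
ρ = (T̂ − μ)/(X − μ) = (31.1085 − 51.3) / (19.8 − 51.3) = -20.1915 / -31.5 = 0.64100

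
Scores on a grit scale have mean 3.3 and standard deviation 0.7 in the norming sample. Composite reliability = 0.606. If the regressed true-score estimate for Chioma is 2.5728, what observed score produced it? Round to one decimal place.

2.1

T̂ = ρX + (1 − ρ)μ  ⇒  X = (T̂ − (1 − ρ)μ) / ρ
X = (2.5728 − 0.394 × 3.3) / 0.606 = (2.5728 − 1.3002) / 0.606 = 1.2726 / 0.606 = 2.100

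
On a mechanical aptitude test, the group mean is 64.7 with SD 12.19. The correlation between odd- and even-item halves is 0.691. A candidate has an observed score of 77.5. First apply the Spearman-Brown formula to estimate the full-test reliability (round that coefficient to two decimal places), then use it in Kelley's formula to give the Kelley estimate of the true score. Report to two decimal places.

75.20

Spearman-Brown: ρ = 2r/(1 + r) = 2(0.691)/(1 + 0.691) = 1.3820/1.691 = 0.8173 → 0.82
T̂ = ρX + (1 − ρ)μ
  = 0.82 × 77.5 + 0.18 × 64.7
  = 63.550 + 11.646
  = 75.196
  ≈ 75.20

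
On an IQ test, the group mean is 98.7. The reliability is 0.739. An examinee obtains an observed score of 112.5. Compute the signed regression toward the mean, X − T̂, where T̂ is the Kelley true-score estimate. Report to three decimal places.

3.602

T̂ = 0.739(112.5) + 0.261(98.7) = 83.1375 + 25.7607 = 108.89820 → 108.8982
X − T̂ = 112.5 − 108.8982 = 3.6018 → 3.602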